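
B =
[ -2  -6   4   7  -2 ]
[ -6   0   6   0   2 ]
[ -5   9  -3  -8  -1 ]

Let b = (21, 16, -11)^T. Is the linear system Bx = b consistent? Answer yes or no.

Row reduce the augmented matrix [B | b].
R2 ← R2 − (3)·R1: [0, 18, -6, -21, 8, -47]
R3 ← R3 − (5/2)·R1: [0, 24, -13, -51/2, 4, -127/2]
R3 ← R3 − (4/3)·R2: [0, 0, -5, 5/2, -20/3, -5/6]
The echelon form has 3 nonzero rows, and every pivot lies in the first 5 columns, so rank(B) = rank([B|b]) = 3.
The system is consistent.

yes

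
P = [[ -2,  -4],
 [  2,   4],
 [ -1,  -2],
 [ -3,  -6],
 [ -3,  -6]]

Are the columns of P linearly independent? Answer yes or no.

no

Row reduce P to echelon form.
R2 ← R2 + R1: [0, 0]
R3 ← R3 − (1/2)·R1: [0, 0]
R4 ← R4 − (3/2)·R1: [0, 0]
R5 ← R5 − (3/2)·R1: [0, 0]
1 pivot among 2 columns.
Only 1 < 2 pivot columns, so the columns are linearly dependent.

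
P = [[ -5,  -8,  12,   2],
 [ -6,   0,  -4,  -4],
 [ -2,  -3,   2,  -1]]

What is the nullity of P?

Row reduce to echelon form.
R2 ← R2 − (6/5)·R1: [0, 48/5, -92/5, -32/5]
R3 ← R3 − (2/5)·R1: [0, 1/5, -14/5, -9/5]
R3 ← R3 − (1/48)·R2: [0, 0, -29/12, -5/3]
3 nonzero rows, so rank(P) = 3.
P has 4 columns; by rank–nullity, nullity = 4 − 3 = 1.

1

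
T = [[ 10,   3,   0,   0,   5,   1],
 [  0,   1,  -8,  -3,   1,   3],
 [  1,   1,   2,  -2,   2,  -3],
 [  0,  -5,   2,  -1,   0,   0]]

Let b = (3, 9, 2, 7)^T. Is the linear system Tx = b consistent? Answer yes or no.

Row reduce the augmented matrix [T | b].
R3 ← R3 − (1/10)·R1: [0, 7/10, 2, -2, 3/2, -31/10, 17/10]
R3 ← R3 − (7/10)·R2: [0, 0, 38/5, 1/10, 4/5, -26/5, -23/5]
R4 ← R4 + (5)·R2: [0, 0, -38, -16, 5, 15, 52]
R4 ← R4 + (5)·R3: [0, 0, 0, -31/2, 9, -11, 29]
The echelon form has 4 nonzero rows, and every pivot lies in the first 6 columns, so rank(T) = rank([T|b]) = 4.
The system is consistent.

yes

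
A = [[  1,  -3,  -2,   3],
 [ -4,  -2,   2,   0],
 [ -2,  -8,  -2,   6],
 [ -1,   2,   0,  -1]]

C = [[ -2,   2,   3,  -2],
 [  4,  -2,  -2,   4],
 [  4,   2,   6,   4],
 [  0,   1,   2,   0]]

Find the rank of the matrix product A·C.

First compute AC:
[[-22,   7,   3, -22],
 [  8,   0,   4,   8],
 [-36,  14,  10, -36],
 [ 10,  -7,  -9,  10]]
Now row reduce the product.
R2 ← R2 + (4/11)·R1: [0, 28/11, 56/11, 0]
R3 ← R3 − (18/11)·R1: [0, 28/11, 56/11, 0]
R4 ← R4 + (5/11)·R1: [0, -42/11, -84/11, 0]
R3 ← R3 − R2: [0, 0, 0, 0]
R4 ← R4 + (3/2)·R2: [0, 0, 0, 0]
2 nonzero rows, so rank(AC) = 2.

2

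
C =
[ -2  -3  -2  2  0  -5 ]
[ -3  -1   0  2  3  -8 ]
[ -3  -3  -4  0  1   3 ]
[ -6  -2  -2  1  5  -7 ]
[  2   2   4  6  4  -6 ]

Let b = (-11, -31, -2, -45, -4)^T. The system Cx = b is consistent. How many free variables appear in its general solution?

Row reduce the augmented matrix [C | b].
R2 ← R2 − (3/2)·R1: [0, 7/2, 3, -1, 3, -1/2, -29/2]
R3 ← R3 − (3/2)·R1: [0, 3/2, -1, -3, 1, 21/2, 29/2]
R4 ← R4 − (3)·R1: [0, 7, 4, -5, 5, 8, -12]
R5 ← R5 + R1: [0, -1, 2, 8, 4, -11, -15]
R3 ← R3 − (3/7)·R2: [0, 0, -16/7, -18/7, -2/7, 75/7, 145/7]
R4 ← R4 − (2)·R2: [0, 0, -2, -3, -1, 9, 17]
R5 ← R5 + (2/7)·R2: [0, 0, 20/7, 54/7, 34/7, -78/7, -134/7]
R4 ← R4 − (7/8)·R3: [0, 0, 0, -3/4, -3/4, -3/8, -9/8]
R5 ← R5 + (5/4)·R3: [0, 0, 0, 9/2, 9/2, 9/4, 27/4]
R5 ← R5 + (6)·R4: [0, 0, 0, 0, 0, 0, 0]
The echelon form has 4 nonzero rows, and every pivot lies in the first 6 columns, so rank(C) = rank([C|b]) = 4.
The system is consistent.
Free variables = (unknowns) − (rank) = 6 − 4 = 2.

2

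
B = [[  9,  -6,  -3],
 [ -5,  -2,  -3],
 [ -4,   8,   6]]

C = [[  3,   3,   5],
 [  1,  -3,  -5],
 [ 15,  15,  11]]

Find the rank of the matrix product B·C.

2

First compute BC:
[[-24,   0,  42],
 [-62, -54, -48],
 [ 86,  54,   6]]
Now row reduce the product.
R2 ← R2 − (31/12)·R1: [0, -54, -313/2]
R3 ← R3 + (43/12)·R1: [0, 54, 313/2]
R3 ← R3 + R2: [0, 0, 0]
2 nonzero rows, so rank(BC) = 2.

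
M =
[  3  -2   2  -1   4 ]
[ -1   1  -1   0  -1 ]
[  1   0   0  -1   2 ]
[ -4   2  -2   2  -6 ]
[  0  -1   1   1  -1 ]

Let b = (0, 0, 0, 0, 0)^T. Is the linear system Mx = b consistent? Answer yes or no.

yes

Row reduce the augmented matrix [M | b].
R2 ← R2 + (1/3)·R1: [0, 1/3, -1/3, -1/3, 1/3, 0]
R3 ← R3 − (1/3)·R1: [0, 2/3, -2/3, -2/3, 2/3, 0]
R4 ← R4 + (4/3)·R1: [0, -2/3, 2/3, 2/3, -2/3, 0]
R3 ← R3 − (2)·R2: [0, 0, 0, 0, 0, 0]
R4 ← R4 + (2)·R2: [0, 0, 0, 0, 0, 0]
R5 ← R5 + (3)·R2: [0, 0, 0, 0, 0, 0]
The echelon form has 2 nonzero rows, and every pivot lies in the first 5 columns, so rank(M) = rank([M|b]) = 2.
The system is consistent.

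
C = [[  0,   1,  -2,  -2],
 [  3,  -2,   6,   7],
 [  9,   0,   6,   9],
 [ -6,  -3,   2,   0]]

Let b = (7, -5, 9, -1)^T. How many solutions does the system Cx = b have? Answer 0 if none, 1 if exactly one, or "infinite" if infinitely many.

0

Row reduce the augmented matrix [C | b].
Swap R1 ↔ R2
R3 ← R3 − (3)·R1: [0, 6, -12, -12, 24]
R4 ← R4 + (2)·R1: [0, -7, 14, 14, -11]
R3 ← R3 − (6)·R2: [0, 0, 0, 0, -18]
R4 ← R4 + (7)·R2: [0, 0, 0, 0, 38]
R4 ← R4 + (19/9)·R3: [0, 0, 0, 0, 0]
The echelon form has 3 nonzero rows; the last pivot sits in the augmented column, so rank(C) = 2 but rank([C|b]) = 3.
Since the ranks differ, the system is inconsistent.
It has no solutions.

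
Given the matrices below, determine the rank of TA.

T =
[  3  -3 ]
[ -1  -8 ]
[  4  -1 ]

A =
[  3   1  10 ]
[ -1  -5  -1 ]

First compute TA:
[[ 12,  18,  33],
 [  5,  39,  -2],
 [ 13,   9,  41]]
Now row reduce the product.
R2 ← R2 − (5/12)·R1: [0, 63/2, -63/4]
R3 ← R3 − (13/12)·R1: [0, -21/2, 21/4]
R3 ← R3 + (1/3)·R2: [0, 0, 0]
2 nonzero rows, so rank(TA) = 2.

2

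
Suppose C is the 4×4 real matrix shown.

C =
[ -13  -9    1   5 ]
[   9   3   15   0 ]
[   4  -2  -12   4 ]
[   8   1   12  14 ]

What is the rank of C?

4

Row reduce to echelon form.
R2 ← R2 + (9/13)·R1: [0, -42/13, 204/13, 45/13]
R3 ← R3 + (4/13)·R1: [0, -62/13, -152/13, 72/13]
R4 ← R4 + (8/13)·R1: [0, -59/13, 164/13, 222/13]
R3 ← R3 − (31/21)·R2: [0, 0, -244/7, 3/7]
R4 ← R4 − (59/42)·R2: [0, 0, -66/7, 171/14]
R4 ← R4 − (33/122)·R3: [0, 0, 0, 738/61]
Echelon form has 4 nonzero rows, so rank(C) = 4.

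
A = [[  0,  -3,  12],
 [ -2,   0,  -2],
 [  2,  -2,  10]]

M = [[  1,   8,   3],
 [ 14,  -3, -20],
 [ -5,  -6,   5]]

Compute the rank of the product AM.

First compute AM:
[[-102, -63, 120],
 [  8,  -4, -16],
 [-76, -38,  96]]
Now row reduce the product.
R2 ← R2 + (4/51)·R1: [0, -152/17, -112/17]
R3 ← R3 − (38/51)·R1: [0, 152/17, 112/17]
R3 ← R3 + R2: [0, 0, 0]
2 nonzero rows, so rank(AM) = 2.

2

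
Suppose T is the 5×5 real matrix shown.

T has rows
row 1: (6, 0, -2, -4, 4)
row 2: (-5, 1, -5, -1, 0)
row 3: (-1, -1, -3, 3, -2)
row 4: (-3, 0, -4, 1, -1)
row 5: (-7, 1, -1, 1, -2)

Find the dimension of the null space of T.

Row reduce to echelon form.
R2 ← R2 + (5/6)·R1: [0, 1, -20/3, -13/3, 10/3]
R3 ← R3 + (1/6)·R1: [0, -1, -10/3, 7/3, -4/3]
R4 ← R4 + (1/2)·R1: [0, 0, -5, -1, 1]
R5 ← R5 + (7/6)·R1: [0, 1, -10/3, -11/3, 8/3]
R3 ← R3 + R2: [0, 0, -10, -2, 2]
R5 ← R5 − R2: [0, 0, 10/3, 2/3, -2/3]
R4 ← R4 − (1/2)·R3: [0, 0, 0, 0, 0]
R5 ← R5 + (1/3)·R3: [0, 0, 0, 0, 0]
3 nonzero rows, so rank(T) = 3.
T has 5 columns; by rank–nullity, nullity = 5 − 3 = 2.

2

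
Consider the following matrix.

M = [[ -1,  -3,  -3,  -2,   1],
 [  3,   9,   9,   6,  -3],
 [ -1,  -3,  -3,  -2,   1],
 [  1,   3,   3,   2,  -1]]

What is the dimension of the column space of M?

Row reduce to echelon form.
R2 ← R2 + (3)·R1: [0, 0, 0, 0, 0]
R3 ← R3 − R1: [0, 0, 0, 0, 0]
R4 ← R4 + R1: [0, 0, 0, 0, 0]
Echelon form has 1 nonzero row, so rank(M) = 1.
The column space has dimension equal to the rank: 1.

1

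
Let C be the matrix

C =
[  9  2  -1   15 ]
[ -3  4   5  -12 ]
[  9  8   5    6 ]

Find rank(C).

Row reduce to echelon form.
R2 ← R2 + (1/3)·R1: [0, 14/3, 14/3, -7]
R3 ← R3 − R1: [0, 6, 6, -9]
R3 ← R3 − (9/7)·R2: [0, 0, 0, 0]
Echelon form has 2 nonzero rows, so rank(C) = 2.

2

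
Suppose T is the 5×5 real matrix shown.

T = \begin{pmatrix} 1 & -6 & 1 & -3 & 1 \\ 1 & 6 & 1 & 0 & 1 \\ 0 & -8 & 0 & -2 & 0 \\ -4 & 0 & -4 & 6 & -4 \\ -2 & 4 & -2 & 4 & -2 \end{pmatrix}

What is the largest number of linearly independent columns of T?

2

Row reduce to echelon form.
R2 ← R2 − R1: [0, 12, 0, 3, 0]
R4 ← R4 + (4)·R1: [0, -24, 0, -6, 0]
R5 ← R5 + (2)·R1: [0, -8, 0, -2, 0]
R3 ← R3 + (2/3)·R2: [0, 0, 0, 0, 0]
R4 ← R4 + (2)·R2: [0, 0, 0, 0, 0]
R5 ← R5 + (2/3)·R2: [0, 0, 0, 0, 0]
Echelon form has 2 nonzero rows, so rank(T) = 2.
The rank gives the maximum number of linearly independent columns: 2.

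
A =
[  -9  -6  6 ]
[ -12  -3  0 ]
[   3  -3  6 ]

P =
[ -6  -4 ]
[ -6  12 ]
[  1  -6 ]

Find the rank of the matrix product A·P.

First compute AP:
[[ 96, -72],
 [ 90,  12],
 [  6, -84]]
Now row reduce the product.
R2 ← R2 − (15/16)·R1: [0, 159/2]
R3 ← R3 − (1/16)·R1: [0, -159/2]
R3 ← R3 + R2: [0, 0]
2 nonzero rows, so rank(AP) = 2.

2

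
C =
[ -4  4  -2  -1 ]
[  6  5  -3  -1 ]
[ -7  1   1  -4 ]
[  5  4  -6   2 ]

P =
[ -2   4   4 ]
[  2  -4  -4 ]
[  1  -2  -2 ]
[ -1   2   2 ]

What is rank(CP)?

First compute CP:
[[ 15, -30, -30],
 [ -4,   8,   8],
 [ 21, -42, -42],
 [-10,  20,  20]]
Now row reduce the product.
R2 ← R2 + (4/15)·R1: [0, 0, 0]
R3 ← R3 − (7/5)·R1: [0, 0, 0]
R4 ← R4 + (2/3)·R1: [0, 0, 0]
1 nonzero row, so rank(CP) = 1.

1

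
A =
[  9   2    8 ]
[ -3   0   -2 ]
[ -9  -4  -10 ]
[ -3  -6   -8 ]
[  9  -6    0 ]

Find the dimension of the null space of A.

1

Row reduce to echelon form.
R2 ← R2 + (1/3)·R1: [0, 2/3, 2/3]
R3 ← R3 + R1: [0, -2, -2]
R4 ← R4 + (1/3)·R1: [0, -16/3, -16/3]
R5 ← R5 − R1: [0, -8, -8]
R3 ← R3 + (3)·R2: [0, 0, 0]
R4 ← R4 + (8)·R2: [0, 0, 0]
R5 ← R5 + (12)·R2: [0, 0, 0]
2 nonzero rows, so rank(A) = 2.
A has 3 columns; by rank–nullity, nullity = 3 − 2 = 1.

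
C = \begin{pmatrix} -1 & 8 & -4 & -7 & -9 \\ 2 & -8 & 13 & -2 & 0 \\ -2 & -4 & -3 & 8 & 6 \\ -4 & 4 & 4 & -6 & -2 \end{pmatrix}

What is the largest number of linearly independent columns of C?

4

Row reduce to echelon form.
R2 ← R2 + (2)·R1: [0, 8, 5, -16, -18]
R3 ← R3 − (2)·R1: [0, -20, 5, 22, 24]
R4 ← R4 − (4)·R1: [0, -28, 20, 22, 34]
R3 ← R3 + (5/2)·R2: [0, 0, 35/2, -18, -21]
R4 ← R4 + (7/2)·R2: [0, 0, 75/2, -34, -29]
R4 ← R4 − (15/7)·R3: [0, 0, 0, 32/7, 16]
Echelon form has 4 nonzero rows, so rank(C) = 4.
The rank gives the maximum number of linearly independent columns: 4.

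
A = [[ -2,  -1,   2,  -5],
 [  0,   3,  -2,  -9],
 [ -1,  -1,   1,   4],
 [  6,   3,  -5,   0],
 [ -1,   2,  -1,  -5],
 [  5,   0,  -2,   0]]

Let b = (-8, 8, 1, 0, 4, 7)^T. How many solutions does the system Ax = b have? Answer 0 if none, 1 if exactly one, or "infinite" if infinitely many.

Row reduce the augmented matrix [A | b].
R3 ← R3 − (1/2)·R1: [0, -1/2, 0, 13/2, 5]
R4 ← R4 + (3)·R1: [0, 0, 1, -15, -24]
R5 ← R5 − (1/2)·R1: [0, 5/2, -2, -5/2, 8]
R6 ← R6 + (5/2)·R1: [0, -5/2, 3, -25/2, -13]
R3 ← R3 + (1/6)·R2: [0, 0, -1/3, 5, 19/3]
R5 ← R5 − (5/6)·R2: [0, 0, -1/3, 5, 4/3]
R6 ← R6 + (5/6)·R2: [0, 0, 4/3, -20, -19/3]
R4 ← R4 + (3)·R3: [0, 0, 0, 0, -5]
R5 ← R5 − R3: [0, 0, 0, 0, -5]
R6 ← R6 + (4)·R3: [0, 0, 0, 0, 19]
R5 ← R5 − R4: [0, 0, 0, 0, 0]
R6 ← R6 + (19/5)·R4: [0, 0, 0, 0, 0]
The echelon form has 4 nonzero rows; the last pivot sits in the augmented column, so rank(A) = 3 but rank([A|b]) = 4.
Since the ranks differ, the system is inconsistent.
It has no solutions.

0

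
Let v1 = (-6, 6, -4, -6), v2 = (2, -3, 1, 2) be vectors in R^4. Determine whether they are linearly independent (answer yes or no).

Form the matrix with these vectors as rows and row reduce.
R2 ← R2 + (1/3)·R1: [0, -1, -1/3, 0]
2 nonzero rows, so the 2 vectors span a space of dimension 2.
Since 2 = 2, the vectors are linearly independent.

yes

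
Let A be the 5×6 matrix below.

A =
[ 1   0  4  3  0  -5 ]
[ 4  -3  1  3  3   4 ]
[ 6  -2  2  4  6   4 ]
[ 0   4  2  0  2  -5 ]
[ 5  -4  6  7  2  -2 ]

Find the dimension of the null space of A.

Row reduce to echelon form.
R2 ← R2 − (4)·R1: [0, -3, -15, -9, 3, 24]
R3 ← R3 − (6)·R1: [0, -2, -22, -14, 6, 34]
R5 ← R5 − (5)·R1: [0, -4, -14, -8, 2, 23]
R3 ← R3 − (2/3)·R2: [0, 0, -12, -8, 4, 18]
R4 ← R4 + (4/3)·R2: [0, 0, -18, -12, 6, 27]
R5 ← R5 − (4/3)·R2: [0, 0, 6, 4, -2, -9]
R4 ← R4 − (3/2)·R3: [0, 0, 0, 0, 0, 0]
R5 ← R5 + (1/2)·R3: [0, 0, 0, 0, 0, 0]
3 nonzero rows, so rank(A) = 3.
A has 6 columns; by rank–nullity, nullity = 6 − 3 = 3.

3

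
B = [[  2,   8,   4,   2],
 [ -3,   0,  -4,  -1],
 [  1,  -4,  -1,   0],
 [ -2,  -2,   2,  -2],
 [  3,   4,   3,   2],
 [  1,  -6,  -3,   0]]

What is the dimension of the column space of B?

Row reduce to echelon form.
R2 ← R2 + (3/2)·R1: [0, 12, 2, 2]
R3 ← R3 − (1/2)·R1: [0, -8, -3, -1]
R4 ← R4 + R1: [0, 6, 6, 0]
R5 ← R5 − (3/2)·R1: [0, -8, -3, -1]
R6 ← R6 − (1/2)·R1: [0, -10, -5, -1]
R3 ← R3 + (2/3)·R2: [0, 0, -5/3, 1/3]
R4 ← R4 − (1/2)·R2: [0, 0, 5, -1]
R5 ← R5 + (2/3)·R2: [0, 0, -5/3, 1/3]
R6 ← R6 + (5/6)·R2: [0, 0, -10/3, 2/3]
R4 ← R4 + (3)·R3: [0, 0, 0, 0]
R5 ← R5 − R3: [0, 0, 0, 0]
R6 ← R6 − (2)·R3: [0, 0, 0, 0]
Echelon form has 3 nonzero rows, so rank(B) = 3.
The column space has dimension equal to the rank: 3.

3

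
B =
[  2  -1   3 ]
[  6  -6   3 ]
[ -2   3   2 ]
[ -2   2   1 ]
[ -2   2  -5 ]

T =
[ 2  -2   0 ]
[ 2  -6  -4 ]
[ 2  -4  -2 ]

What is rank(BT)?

2

First compute BT:
[[  8, -10,  -2],
 [  6,  12,  18],
 [  6, -22, -16],
 [  2, -12, -10],
 [-10,  12,   2]]
Now row reduce the product.
R2 ← R2 − (3/4)·R1: [0, 39/2, 39/2]
R3 ← R3 − (3/4)·R1: [0, -29/2, -29/2]
R4 ← R4 − (1/4)·R1: [0, -19/2, -19/2]
R5 ← R5 + (5/4)·R1: [0, -1/2, -1/2]
R3 ← R3 + (29/39)·R2: [0, 0, 0]
R4 ← R4 + (19/39)·R2: [0, 0, 0]
R5 ← R5 + (1/39)·R2: [0, 0, 0]
2 nonzero rows, so rank(BT) = 2.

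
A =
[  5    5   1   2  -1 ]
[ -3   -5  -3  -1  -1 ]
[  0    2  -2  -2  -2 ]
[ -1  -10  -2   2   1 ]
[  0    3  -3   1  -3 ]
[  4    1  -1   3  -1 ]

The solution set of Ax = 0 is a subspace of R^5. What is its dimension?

0

Row reduce to echelon form.
R2 ← R2 + (3/5)·R1: [0, -2, -12/5, 1/5, -8/5]
R4 ← R4 + (1/5)·R1: [0, -9, -9/5, 12/5, 4/5]
R6 ← R6 − (4/5)·R1: [0, -3, -9/5, 7/5, -1/5]
R3 ← R3 + R2: [0, 0, -22/5, -9/5, -18/5]
R4 ← R4 − (9/2)·R2: [0, 0, 9, 3/2, 8]
R5 ← R5 + (3/2)·R2: [0, 0, -33/5, 13/10, -27/5]
R6 ← R6 − (3/2)·R2: [0, 0, 9/5, 11/10, 11/5]
R4 ← R4 + (45/22)·R3: [0, 0, 0, -24/11, 7/11]
R5 ← R5 − (3/2)·R3: [0, 0, 0, 4, 0]
R6 ← R6 + (9/22)·R3: [0, 0, 0, 4/11, 8/11]
R5 ← R5 + (11/6)·R4: [0, 0, 0, 0, 7/6]
R6 ← R6 + (1/6)·R4: [0, 0, 0, 0, 5/6]
R6 ← R6 − (5/7)·R5: [0, 0, 0, 0, 0]
5 nonzero rows, so rank(A) = 5.
A has 5 columns; by rank–nullity, nullity = 5 − 5 = 0.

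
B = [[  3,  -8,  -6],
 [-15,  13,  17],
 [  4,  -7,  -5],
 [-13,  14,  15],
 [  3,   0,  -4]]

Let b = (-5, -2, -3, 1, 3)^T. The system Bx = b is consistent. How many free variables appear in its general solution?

0

Row reduce the augmented matrix [B | b].
R2 ← R2 + (5)·R1: [0, -27, -13, -27]
R3 ← R3 − (4/3)·R1: [0, 11/3, 3, 11/3]
R4 ← R4 + (13/3)·R1: [0, -62/3, -11, -62/3]
R5 ← R5 − R1: [0, 8, 2, 8]
R3 ← R3 + (11/81)·R2: [0, 0, 100/81, 0]
R4 ← R4 − (62/81)·R2: [0, 0, -85/81, 0]
R5 ← R5 + (8/27)·R2: [0, 0, -50/27, 0]
R4 ← R4 + (17/20)·R3: [0, 0, 0, 0]
R5 ← R5 + (3/2)·R3: [0, 0, 0, 0]
The echelon form has 3 nonzero rows, and every pivot lies in the first 3 columns, so rank(B) = rank([B|b]) = 3.
The system is consistent.
Free variables = (unknowns) − (rank) = 3 − 3 = 0.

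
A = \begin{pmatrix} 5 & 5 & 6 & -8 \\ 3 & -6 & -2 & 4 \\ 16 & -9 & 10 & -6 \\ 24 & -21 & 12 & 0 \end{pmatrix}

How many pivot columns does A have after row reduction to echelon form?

Row reduce to echelon form.
R2 ← R2 − (3/5)·R1: [0, -9, -28/5, 44/5]
R3 ← R3 − (16/5)·R1: [0, -25, -46/5, 98/5]
R4 ← R4 − (24/5)·R1: [0, -45, -84/5, 192/5]
R3 ← R3 − (25/9)·R2: [0, 0, 286/45, -218/45]
R4 ← R4 − (5)·R2: [0, 0, 56/5, -28/5]
R4 ← R4 − (252/143)·R3: [0, 0, 0, 420/143]
Echelon form has 4 nonzero rows, so rank(A) = 4.
Each nonzero row contributes one pivot column: 4 pivot columns.

4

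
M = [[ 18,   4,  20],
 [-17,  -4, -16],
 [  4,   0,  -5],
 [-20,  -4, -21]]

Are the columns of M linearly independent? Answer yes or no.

Row reduce M to echelon form.
R2 ← R2 + (17/18)·R1: [0, -2/9, 26/9]
R3 ← R3 − (2/9)·R1: [0, -8/9, -85/9]
R4 ← R4 + (10/9)·R1: [0, 4/9, 11/9]
R3 ← R3 − (4)·R2: [0, 0, -21]
R4 ← R4 + (2)·R2: [0, 0, 7]
R4 ← R4 + (1/3)·R3: [0, 0, 0]
3 pivots among 3 columns.
Every column is a pivot column, so the columns are linearly independent.

yes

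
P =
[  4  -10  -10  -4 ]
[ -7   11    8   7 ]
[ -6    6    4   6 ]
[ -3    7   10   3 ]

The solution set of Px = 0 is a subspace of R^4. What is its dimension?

Row reduce to echelon form.
R2 ← R2 + (7/4)·R1: [0, -13/2, -19/2, 0]
R3 ← R3 + (3/2)·R1: [0, -9, -11, 0]
R4 ← R4 + (3/4)·R1: [0, -1/2, 5/2, 0]
R3 ← R3 − (18/13)·R2: [0, 0, 28/13, 0]
R4 ← R4 − (1/13)·R2: [0, 0, 42/13, 0]
R4 ← R4 − (3/2)·R3: [0, 0, 0, 0]
3 nonzero rows, so rank(P) = 3.
P has 4 columns; by rank–nullity, nullity = 4 − 3 = 1.

1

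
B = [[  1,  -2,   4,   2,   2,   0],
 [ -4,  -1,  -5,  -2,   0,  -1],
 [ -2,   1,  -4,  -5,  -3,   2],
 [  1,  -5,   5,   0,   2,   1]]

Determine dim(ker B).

Row reduce to echelon form.
R2 ← R2 + (4)·R1: [0, -9, 11, 6, 8, -1]
R3 ← R3 + (2)·R1: [0, -3, 4, -1, 1, 2]
R4 ← R4 − R1: [0, -3, 1, -2, 0, 1]
R3 ← R3 − (1/3)·R2: [0, 0, 1/3, -3, -5/3, 7/3]
R4 ← R4 − (1/3)·R2: [0, 0, -8/3, -4, -8/3, 4/3]
R4 ← R4 + (8)·R3: [0, 0, 0, -28, -16, 20]
4 nonzero rows, so rank(B) = 4.
B has 6 columns; by rank–nullity, nullity = 6 − 4 = 2.

2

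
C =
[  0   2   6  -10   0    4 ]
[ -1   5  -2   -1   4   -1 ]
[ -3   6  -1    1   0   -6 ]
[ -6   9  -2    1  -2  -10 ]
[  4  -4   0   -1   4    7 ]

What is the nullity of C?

2

Row reduce to echelon form.
Swap R1 ↔ R2
R3 ← R3 − (3)·R1: [0, -9, 5, 4, -12, -3]
R4 ← R4 − (6)·R1: [0, -21, 10, 7, -26, -4]
R5 ← R5 + (4)·R1: [0, 16, -8, -5, 20, 3]
R3 ← R3 + (9/2)·R2: [0, 0, 32, -41, -12, 15]
R4 ← R4 + (21/2)·R2: [0, 0, 73, -98, -26, 38]
R5 ← R5 − (8)·R2: [0, 0, -56, 75, 20, -29]
R4 ← R4 − (73/32)·R3: [0, 0, 0, -143/32, 11/8, 121/32]
R5 ← R5 + (7/4)·R3: [0, 0, 0, 13/4, -1, -11/4]
R5 ← R5 + (8/11)·R4: [0, 0, 0, 0, 0, 0]
4 nonzero rows, so rank(C) = 4.
C has 6 columns; by rank–nullity, nullity = 6 − 4 = 2.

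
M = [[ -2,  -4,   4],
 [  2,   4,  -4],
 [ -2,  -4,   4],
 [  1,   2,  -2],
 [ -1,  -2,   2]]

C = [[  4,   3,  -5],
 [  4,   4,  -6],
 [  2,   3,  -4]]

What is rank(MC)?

1

First compute MC:
[[-16, -10,  18],
 [ 16,  10, -18],
 [-16, -10,  18],
 [  8,   5,  -9],
 [ -8,  -5,   9]]
Now row reduce the product.
R2 ← R2 + R1: [0, 0, 0]
R3 ← R3 − R1: [0, 0, 0]
R4 ← R4 + (1/2)·R1: [0, 0, 0]
R5 ← R5 − (1/2)·R1: [0, 0, 0]
1 nonzero row, so rank(MC) = 1.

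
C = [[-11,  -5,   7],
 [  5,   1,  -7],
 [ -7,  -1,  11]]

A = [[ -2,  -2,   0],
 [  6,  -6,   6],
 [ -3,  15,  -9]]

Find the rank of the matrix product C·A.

First compute CA:
[[-29, 157, -93],
 [ 17, -121,  69],
 [-25, 185, -105]]
Now row reduce the product.
R2 ← R2 + (17/29)·R1: [0, -840/29, 420/29]
R3 ← R3 − (25/29)·R1: [0, 1440/29, -720/29]
R3 ← R3 + (12/7)·R2: [0, 0, 0]
2 nonzero rows, so rank(CA) = 2.

2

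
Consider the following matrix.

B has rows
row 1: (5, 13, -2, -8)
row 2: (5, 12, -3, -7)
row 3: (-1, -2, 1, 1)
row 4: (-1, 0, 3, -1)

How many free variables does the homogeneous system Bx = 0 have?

Row reduce to echelon form.
R2 ← R2 − R1: [0, -1, -1, 1]
R3 ← R3 + (1/5)·R1: [0, 3/5, 3/5, -3/5]
R4 ← R4 + (1/5)·R1: [0, 13/5, 13/5, -13/5]
R3 ← R3 + (3/5)·R2: [0, 0, 0, 0]
R4 ← R4 + (13/5)·R2: [0, 0, 0, 0]
2 nonzero rows, so rank(B) = 2.
B has 4 columns; by rank–nullity, nullity = 4 − 2 = 2.

2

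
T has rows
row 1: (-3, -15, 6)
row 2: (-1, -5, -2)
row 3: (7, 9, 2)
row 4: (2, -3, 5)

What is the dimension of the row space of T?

Row reduce to echelon form.
R2 ← R2 − (1/3)·R1: [0, 0, -4]
R3 ← R3 + (7/3)·R1: [0, -26, 16]
R4 ← R4 + (2/3)·R1: [0, -13, 9]
Swap R2 ↔ R3
R4 ← R4 − (1/2)·R2: [0, 0, 1]
R4 ← R4 + (1/4)·R3: [0, 0, 0]
Echelon form has 3 nonzero rows, so rank(T) = 3.
The row space has dimension equal to the rank: 3.

3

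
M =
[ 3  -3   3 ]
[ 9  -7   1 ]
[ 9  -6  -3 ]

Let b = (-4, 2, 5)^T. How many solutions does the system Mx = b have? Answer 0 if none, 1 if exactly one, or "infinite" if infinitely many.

Row reduce the augmented matrix [M | b].
R2 ← R2 − (3)·R1: [0, 2, -8, 14]
R3 ← R3 − (3)·R1: [0, 3, -12, 17]
R3 ← R3 − (3/2)·R2: [0, 0, 0, -4]
The echelon form has 3 nonzero rows; the last pivot sits in the augmented column, so rank(M) = 2 but rank([M|b]) = 3.
Since the ranks differ, the system is inconsistent.
It has no solutions.

0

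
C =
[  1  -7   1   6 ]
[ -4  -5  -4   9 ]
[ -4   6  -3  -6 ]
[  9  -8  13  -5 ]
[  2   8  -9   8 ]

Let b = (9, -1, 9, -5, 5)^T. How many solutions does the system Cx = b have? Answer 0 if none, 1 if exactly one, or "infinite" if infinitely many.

Row reduce the augmented matrix [C | b].
R2 ← R2 + (4)·R1: [0, -33, 0, 33, 35]
R3 ← R3 + (4)·R1: [0, -22, 1, 18, 45]
R4 ← R4 − (9)·R1: [0, 55, 4, -59, -86]
R5 ← R5 − (2)·R1: [0, 22, -11, -4, -13]
R3 ← R3 − (2/3)·R2: [0, 0, 1, -4, 65/3]
R4 ← R4 + (5/3)·R2: [0, 0, 4, -4, -83/3]
R5 ← R5 + (2/3)·R2: [0, 0, -11, 18, 31/3]
R4 ← R4 − (4)·R3: [0, 0, 0, 12, -343/3]
R5 ← R5 + (11)·R3: [0, 0, 0, -26, 746/3]
R5 ← R5 + (13/6)·R4: [0, 0, 0, 0, 17/18]
The echelon form has 5 nonzero rows; the last pivot sits in the augmented column, so rank(C) = 4 but rank([C|b]) = 5.
Since the ranks differ, the system is inconsistent.
It has no solutions.

0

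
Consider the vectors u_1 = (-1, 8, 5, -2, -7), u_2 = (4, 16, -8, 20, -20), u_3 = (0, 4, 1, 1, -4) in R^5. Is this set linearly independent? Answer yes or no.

Form the matrix with these vectors as rows and row reduce.
R2 ← R2 + (4)·R1: [0, 48, 12, 12, -48]
R3 ← R3 − (1/12)·R2: [0, 0, 0, 0, 0]
2 nonzero rows, so the 3 vectors span a space of dimension 2.
Since 2 < 3, the vectors are linearly dependent.

no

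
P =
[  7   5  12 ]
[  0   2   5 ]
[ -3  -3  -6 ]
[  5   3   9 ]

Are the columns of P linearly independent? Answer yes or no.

Row reduce P to echelon form.
R3 ← R3 + (3/7)·R1: [0, -6/7, -6/7]
R4 ← R4 − (5/7)·R1: [0, -4/7, 3/7]
R3 ← R3 + (3/7)·R2: [0, 0, 9/7]
R4 ← R4 + (2/7)·R2: [0, 0, 13/7]
R4 ← R4 − (13/9)·R3: [0, 0, 0]
3 pivots among 3 columns.
Every column is a pivot column, so the columns are linearly independent.

yes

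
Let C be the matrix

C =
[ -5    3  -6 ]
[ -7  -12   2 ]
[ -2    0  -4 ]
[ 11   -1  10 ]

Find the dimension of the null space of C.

Row reduce to echelon form.
R2 ← R2 − (7/5)·R1: [0, -81/5, 52/5]
R3 ← R3 − (2/5)·R1: [0, -6/5, -8/5]
R4 ← R4 + (11/5)·R1: [0, 28/5, -16/5]
R3 ← R3 − (2/27)·R2: [0, 0, -64/27]
R4 ← R4 + (28/81)·R2: [0, 0, 32/81]
R4 ← R4 + (1/6)·R3: [0, 0, 0]
3 nonzero rows, so rank(C) = 3.
C has 3 columns; by rank–nullity, nullity = 3 − 3 = 0.

0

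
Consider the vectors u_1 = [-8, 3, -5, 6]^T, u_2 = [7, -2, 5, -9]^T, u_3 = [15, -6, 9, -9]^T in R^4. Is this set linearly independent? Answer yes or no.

Form the matrix with these vectors as rows and row reduce.
R2 ← R2 + (7/8)·R1: [0, 5/8, 5/8, -15/4]
R3 ← R3 + (15/8)·R1: [0, -3/8, -3/8, 9/4]
R3 ← R3 + (3/5)·R2: [0, 0, 0, 0]
2 nonzero rows, so the 3 vectors span a space of dimension 2.
Since 2 < 3, the vectors are linearly dependent.

no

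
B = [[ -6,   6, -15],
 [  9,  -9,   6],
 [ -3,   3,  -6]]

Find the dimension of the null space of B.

1

Row reduce to echelon form.
R2 ← R2 + (3/2)·R1: [0, 0, -33/2]
R3 ← R3 − (1/2)·R1: [0, 0, 3/2]
R3 ← R3 + (1/11)·R2: [0, 0, 0]
2 nonzero rows, so rank(B) = 2.
B has 3 columns; by rank–nullity, nullity = 3 − 2 = 1.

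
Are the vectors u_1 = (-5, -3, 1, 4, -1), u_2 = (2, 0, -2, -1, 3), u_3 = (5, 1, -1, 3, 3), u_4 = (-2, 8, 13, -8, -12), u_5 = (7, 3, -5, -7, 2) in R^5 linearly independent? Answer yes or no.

Form the matrix with these vectors as rows and row reduce.
R2 ← R2 + (2/5)·R1: [0, -6/5, -8/5, 3/5, 13/5]
R3 ← R3 + R1: [0, -2, 0, 7, 2]
R4 ← R4 − (2/5)·R1: [0, 46/5, 63/5, -48/5, -58/5]
R5 ← R5 + (7/5)·R1: [0, -6/5, -18/5, -7/5, 3/5]
R3 ← R3 − (5/3)·R2: [0, 0, 8/3, 6, -7/3]
R4 ← R4 + (23/3)·R2: [0, 0, 1/3, -5, 25/3]
R5 ← R5 − R2: [0, 0, -2, -2, -2]
R4 ← R4 − (1/8)·R3: [0, 0, 0, -23/4, 69/8]
R5 ← R5 + (3/4)·R3: [0, 0, 0, 5/2, -15/4]
R5 ← R5 + (10/23)·R4: [0, 0, 0, 0, 0]
4 nonzero rows, so the 5 vectors span a space of dimension 4.
Since 4 < 5, the vectors are linearly dependent.

no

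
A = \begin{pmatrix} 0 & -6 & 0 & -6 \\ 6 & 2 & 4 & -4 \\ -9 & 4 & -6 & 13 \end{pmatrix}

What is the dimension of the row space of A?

Row reduce to echelon form.
Swap R1 ↔ R2
R3 ← R3 + (3/2)·R1: [0, 7, 0, 7]
R3 ← R3 + (7/6)·R2: [0, 0, 0, 0]
Echelon form has 2 nonzero rows, so rank(A) = 2.
The row space has dimension equal to the rank: 2.

2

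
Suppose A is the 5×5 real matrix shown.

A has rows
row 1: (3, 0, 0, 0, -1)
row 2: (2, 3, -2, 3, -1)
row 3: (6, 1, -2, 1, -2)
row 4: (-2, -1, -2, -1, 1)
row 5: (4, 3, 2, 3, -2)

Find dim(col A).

3

Row reduce to echelon form.
R2 ← R2 − (2/3)·R1: [0, 3, -2, 3, -1/3]
R3 ← R3 − (2)·R1: [0, 1, -2, 1, 0]
R4 ← R4 + (2/3)·R1: [0, -1, -2, -1, 1/3]
R5 ← R5 − (4/3)·R1: [0, 3, 2, 3, -2/3]
R3 ← R3 − (1/3)·R2: [0, 0, -4/3, 0, 1/9]
R4 ← R4 + (1/3)·R2: [0, 0, -8/3, 0, 2/9]
R5 ← R5 − R2: [0, 0, 4, 0, -1/3]
R4 ← R4 − (2)·R3: [0, 0, 0, 0, 0]
R5 ← R5 + (3)·R3: [0, 0, 0, 0, 0]
Echelon form has 3 nonzero rows, so rank(A) = 3.
The column space has dimension equal to the rank: 3.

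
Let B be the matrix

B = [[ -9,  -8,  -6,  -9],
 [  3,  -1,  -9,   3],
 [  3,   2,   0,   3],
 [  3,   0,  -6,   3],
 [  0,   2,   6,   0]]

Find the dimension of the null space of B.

2

Row reduce to echelon form.
R2 ← R2 + (1/3)·R1: [0, -11/3, -11, 0]
R3 ← R3 + (1/3)·R1: [0, -2/3, -2, 0]
R4 ← R4 + (1/3)·R1: [0, -8/3, -8, 0]
R3 ← R3 − (2/11)·R2: [0, 0, 0, 0]
R4 ← R4 − (8/11)·R2: [0, 0, 0, 0]
R5 ← R5 + (6/11)·R2: [0, 0, 0, 0]
2 nonzero rows, so rank(B) = 2.
B has 4 columns; by rank–nullity, nullity = 4 − 2 = 2.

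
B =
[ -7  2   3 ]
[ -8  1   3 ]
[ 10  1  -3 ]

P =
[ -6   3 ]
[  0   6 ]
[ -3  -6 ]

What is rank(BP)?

2

First compute BP:
[[ 33, -27],
 [ 39, -36],
 [-51,  54]]
Now row reduce the product.
R2 ← R2 − (13/11)·R1: [0, -45/11]
R3 ← R3 + (17/11)·R1: [0, 135/11]
R3 ← R3 + (3)·R2: [0, 0]
2 nonzero rows, so rank(BP) = 2.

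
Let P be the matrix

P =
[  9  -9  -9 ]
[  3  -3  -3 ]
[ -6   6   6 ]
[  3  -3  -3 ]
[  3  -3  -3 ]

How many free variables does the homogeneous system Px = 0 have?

2

Row reduce to echelon form.
R2 ← R2 − (1/3)·R1: [0, 0, 0]
R3 ← R3 + (2/3)·R1: [0, 0, 0]
R4 ← R4 − (1/3)·R1: [0, 0, 0]
R5 ← R5 − (1/3)·R1: [0, 0, 0]
1 nonzero row, so rank(P) = 1.
P has 3 columns; by rank–nullity, nullity = 3 − 1 = 2.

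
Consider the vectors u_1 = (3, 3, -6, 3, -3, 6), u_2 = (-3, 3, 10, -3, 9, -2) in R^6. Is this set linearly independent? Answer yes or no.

Form the matrix with these vectors as rows and row reduce.
R2 ← R2 + R1: [0, 6, 4, 0, 6, 4]
2 nonzero rows, so the 2 vectors span a space of dimension 2.
Since 2 = 2, the vectors are linearly independent.

yes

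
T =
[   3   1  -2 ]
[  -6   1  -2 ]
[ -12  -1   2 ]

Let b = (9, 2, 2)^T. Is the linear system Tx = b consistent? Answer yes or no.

no

Row reduce the augmented matrix [T | b].
R2 ← R2 + (2)·R1: [0, 3, -6, 20]
R3 ← R3 + (4)·R1: [0, 3, -6, 38]
R3 ← R3 − R2: [0, 0, 0, 18]
The echelon form has 3 nonzero rows; the last pivot sits in the augmented column, so rank(T) = 2 but rank([T|b]) = 3.
Since the ranks differ, the system is inconsistent.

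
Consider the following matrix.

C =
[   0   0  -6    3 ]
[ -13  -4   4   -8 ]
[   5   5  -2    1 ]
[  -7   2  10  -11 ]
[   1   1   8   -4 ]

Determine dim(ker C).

Row reduce to echelon form.
Swap R1 ↔ R2
R3 ← R3 + (5/13)·R1: [0, 45/13, -6/13, -27/13]
R4 ← R4 − (7/13)·R1: [0, 54/13, 102/13, -87/13]
R5 ← R5 + (1/13)·R1: [0, 9/13, 108/13, -60/13]
Swap R2 ↔ R3
R4 ← R4 − (6/5)·R2: [0, 0, 42/5, -21/5]
R5 ← R5 − (1/5)·R2: [0, 0, 42/5, -21/5]
R4 ← R4 + (7/5)·R3: [0, 0, 0, 0]
R5 ← R5 + (7/5)·R3: [0, 0, 0, 0]
3 nonzero rows, so rank(C) = 3.
C has 4 columns; by rank–nullity, nullity = 4 − 3 = 1.

1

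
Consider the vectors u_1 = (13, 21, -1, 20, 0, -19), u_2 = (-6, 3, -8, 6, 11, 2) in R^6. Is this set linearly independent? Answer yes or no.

Form the matrix with these vectors as rows and row reduce.
R2 ← R2 + (6/13)·R1: [0, 165/13, -110/13, 198/13, 11, -88/13]
2 nonzero rows, so the 2 vectors span a space of dimension 2.
Since 2 = 2, the vectors are linearly independent.

yes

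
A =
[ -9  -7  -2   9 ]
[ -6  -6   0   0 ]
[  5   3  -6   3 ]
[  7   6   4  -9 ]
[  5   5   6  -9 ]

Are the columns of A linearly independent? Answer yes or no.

Row reduce A to echelon form.
R2 ← R2 − (2/3)·R1: [0, -4/3, 4/3, -6]
R3 ← R3 + (5/9)·R1: [0, -8/9, -64/9, 8]
R4 ← R4 + (7/9)·R1: [0, 5/9, 22/9, -2]
R5 ← R5 + (5/9)·R1: [0, 10/9, 44/9, -4]
R3 ← R3 − (2/3)·R2: [0, 0, -8, 12]
R4 ← R4 + (5/12)·R2: [0, 0, 3, -9/2]
R5 ← R5 + (5/6)·R2: [0, 0, 6, -9]
R4 ← R4 + (3/8)·R3: [0, 0, 0, 0]
R5 ← R5 + (3/4)·R3: [0, 0, 0, 0]
3 pivots among 4 columns.
Only 3 < 4 pivot columns, so the columns are linearly dependent.

no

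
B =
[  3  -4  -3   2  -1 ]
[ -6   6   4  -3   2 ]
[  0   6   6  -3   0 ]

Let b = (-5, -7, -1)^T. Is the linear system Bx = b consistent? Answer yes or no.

no

Row reduce the augmented matrix [B | b].
R2 ← R2 + (2)·R1: [0, -2, -2, 1, 0, -17]
R3 ← R3 + (3)·R2: [0, 0, 0, 0, 0, -52]
The echelon form has 3 nonzero rows; the last pivot sits in the augmented column, so rank(B) = 2 but rank([B|b]) = 3.
Since the ranks differ, the system is inconsistent.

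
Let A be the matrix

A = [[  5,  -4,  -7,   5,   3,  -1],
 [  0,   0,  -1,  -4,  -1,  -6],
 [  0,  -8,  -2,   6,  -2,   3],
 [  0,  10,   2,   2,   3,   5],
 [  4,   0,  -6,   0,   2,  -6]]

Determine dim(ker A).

1

Row reduce to echelon form.
R5 ← R5 − (4/5)·R1: [0, 16/5, -2/5, -4, -2/5, -26/5]
Swap R2 ↔ R3
R4 ← R4 + (5/4)·R2: [0, 0, -1/2, 19/2, 1/2, 35/4]
R5 ← R5 + (2/5)·R2: [0, 0, -6/5, -8/5, -6/5, -4]
R4 ← R4 − (1/2)·R3: [0, 0, 0, 23/2, 1, 47/4]
R5 ← R5 − (6/5)·R3: [0, 0, 0, 16/5, 0, 16/5]
R5 ← R5 − (32/115)·R4: [0, 0, 0, 0, -32/115, -8/115]
5 nonzero rows, so rank(A) = 5.
A has 6 columns; by rank–nullity, nullity = 6 − 5 = 1.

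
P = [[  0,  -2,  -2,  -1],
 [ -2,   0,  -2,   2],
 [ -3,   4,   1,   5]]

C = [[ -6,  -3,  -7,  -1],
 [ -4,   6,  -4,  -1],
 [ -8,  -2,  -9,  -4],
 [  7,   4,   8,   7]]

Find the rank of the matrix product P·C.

2

First compute PC:
[[ 17, -12,  18,   3],
 [ 42,  18,  48,  24],
 [ 29,  51,  36,  30]]
Now row reduce the product.
R2 ← R2 − (42/17)·R1: [0, 810/17, 60/17, 282/17]
R3 ← R3 − (29/17)·R1: [0, 1215/17, 90/17, 423/17]
R3 ← R3 − (3/2)·R2: [0, 0, 0, 0]
2 nonzero rows, so rank(PC) = 2.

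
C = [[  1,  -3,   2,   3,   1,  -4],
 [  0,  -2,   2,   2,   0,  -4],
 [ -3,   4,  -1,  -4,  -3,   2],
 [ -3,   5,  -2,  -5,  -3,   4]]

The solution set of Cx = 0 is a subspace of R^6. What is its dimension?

4

Row reduce to echelon form.
R3 ← R3 + (3)·R1: [0, -5, 5, 5, 0, -10]
R4 ← R4 + (3)·R1: [0, -4, 4, 4, 0, -8]
R3 ← R3 − (5/2)·R2: [0, 0, 0, 0, 0, 0]
R4 ← R4 − (2)·R2: [0, 0, 0, 0, 0, 0]
2 nonzero rows, so rank(C) = 2.
C has 6 columns; by rank–nullity, nullity = 6 − 2 = 4.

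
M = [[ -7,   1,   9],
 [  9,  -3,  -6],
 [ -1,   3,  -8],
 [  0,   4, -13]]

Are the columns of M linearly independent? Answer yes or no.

Row reduce M to echelon form.
R2 ← R2 + (9/7)·R1: [0, -12/7, 39/7]
R3 ← R3 − (1/7)·R1: [0, 20/7, -65/7]
R3 ← R3 + (5/3)·R2: [0, 0, 0]
R4 ← R4 + (7/3)·R2: [0, 0, 0]
2 pivots among 3 columns.
Only 2 < 3 pivot columns, so the columns are linearly dependent.

no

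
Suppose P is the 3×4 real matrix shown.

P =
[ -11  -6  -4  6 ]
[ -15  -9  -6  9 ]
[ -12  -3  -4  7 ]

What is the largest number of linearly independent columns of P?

3

Row reduce to echelon form.
R2 ← R2 − (15/11)·R1: [0, -9/11, -6/11, 9/11]
R3 ← R3 − (12/11)·R1: [0, 39/11, 4/11, 5/11]
R3 ← R3 + (13/3)·R2: [0, 0, -2, 4]
Echelon form has 3 nonzero rows, so rank(P) = 3.
The rank gives the maximum number of linearly independent columns: 3.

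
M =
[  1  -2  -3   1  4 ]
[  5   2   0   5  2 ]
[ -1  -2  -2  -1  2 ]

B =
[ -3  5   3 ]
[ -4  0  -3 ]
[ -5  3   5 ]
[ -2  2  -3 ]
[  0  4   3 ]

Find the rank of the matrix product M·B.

First compute MB:
[[ 18,  14,   3],
 [-33,  43,   0],
 [ 23,  -5,   2]]
Now row reduce the product.
R2 ← R2 + (11/6)·R1: [0, 206/3, 11/2]
R3 ← R3 − (23/18)·R1: [0, -206/9, -11/6]
R3 ← R3 + (1/3)·R2: [0, 0, 0]
2 nonzero rows, so rank(MB) = 2.

2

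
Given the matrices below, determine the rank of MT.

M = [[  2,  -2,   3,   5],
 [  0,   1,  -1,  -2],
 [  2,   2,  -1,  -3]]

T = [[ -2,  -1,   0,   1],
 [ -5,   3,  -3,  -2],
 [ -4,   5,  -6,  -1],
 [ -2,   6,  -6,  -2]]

First compute MT:
[[-16,  37, -42,  -7],
 [  3, -14,  15,   3],
 [ -4, -19,  18,   5]]
Now row reduce the product.
R2 ← R2 + (3/16)·R1: [0, -113/16, 57/8, 27/16]
R3 ← R3 − (1/4)·R1: [0, -113/4, 57/2, 27/4]
R3 ← R3 − (4)·R2: [0, 0, 0, 0]
2 nonzero rows, so rank(MT) = 2.

2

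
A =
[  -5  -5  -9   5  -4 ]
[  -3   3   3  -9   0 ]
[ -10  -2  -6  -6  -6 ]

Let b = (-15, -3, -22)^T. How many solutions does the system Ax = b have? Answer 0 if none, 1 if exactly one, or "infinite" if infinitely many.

Row reduce the augmented matrix [A | b].
R2 ← R2 − (3/5)·R1: [0, 6, 42/5, -12, 12/5, 6]
R3 ← R3 − (2)·R1: [0, 8, 12, -16, 2, 8]
R3 ← R3 − (4/3)·R2: [0, 0, 4/5, 0, -6/5, 0]
The echelon form has 3 nonzero rows, and every pivot lies in the first 5 columns, so rank(A) = rank([A|b]) = 3.
The system is consistent.
rank = 3 < 5 unknowns, so there are infinitely many solutions.

infinite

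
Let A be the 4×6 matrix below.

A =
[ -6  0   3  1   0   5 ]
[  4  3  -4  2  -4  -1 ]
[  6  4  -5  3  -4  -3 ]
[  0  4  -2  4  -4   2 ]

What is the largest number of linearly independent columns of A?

Row reduce to echelon form.
R2 ← R2 + (2/3)·R1: [0, 3, -2, 8/3, -4, 7/3]
R3 ← R3 + R1: [0, 4, -2, 4, -4, 2]
R3 ← R3 − (4/3)·R2: [0, 0, 2/3, 4/9, 4/3, -10/9]
R4 ← R4 − (4/3)·R2: [0, 0, 2/3, 4/9, 4/3, -10/9]
R4 ← R4 − R3: [0, 0, 0, 0, 0, 0]
Echelon form has 3 nonzero rows, so rank(A) = 3.
The rank gives the maximum number of linearly independent columns: 3.

3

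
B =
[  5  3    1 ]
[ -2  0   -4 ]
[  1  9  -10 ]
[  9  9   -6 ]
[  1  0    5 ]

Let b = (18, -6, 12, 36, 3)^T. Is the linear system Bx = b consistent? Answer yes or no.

yes

Row reduce the augmented matrix [B | b].
R2 ← R2 + (2/5)·R1: [0, 6/5, -18/5, 6/5]
R3 ← R3 − (1/5)·R1: [0, 42/5, -51/5, 42/5]
R4 ← R4 − (9/5)·R1: [0, 18/5, -39/5, 18/5]
R5 ← R5 − (1/5)·R1: [0, -3/5, 24/5, -3/5]
R3 ← R3 − (7)·R2: [0, 0, 15, 0]
R4 ← R4 − (3)·R2: [0, 0, 3, 0]
R5 ← R5 + (1/2)·R2: [0, 0, 3, 0]
R4 ← R4 − (1/5)·R3: [0, 0, 0, 0]
R5 ← R5 − (1/5)·R3: [0, 0, 0, 0]
The echelon form has 3 nonzero rows, and every pivot lies in the first 3 columns, so rank(B) = rank([B|b]) = 3.
The system is consistent.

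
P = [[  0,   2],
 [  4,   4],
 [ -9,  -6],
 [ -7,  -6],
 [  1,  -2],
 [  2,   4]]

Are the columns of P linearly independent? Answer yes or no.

yes

Row reduce P to echelon form.
Swap R1 ↔ R2
R3 ← R3 + (9/4)·R1: [0, 3]
R4 ← R4 + (7/4)·R1: [0, 1]
R5 ← R5 − (1/4)·R1: [0, -3]
R6 ← R6 − (1/2)·R1: [0, 2]
R3 ← R3 − (3/2)·R2: [0, 0]
R4 ← R4 − (1/2)·R2: [0, 0]
R5 ← R5 + (3/2)·R2: [0, 0]
R6 ← R6 − R2: [0, 0]
2 pivots among 2 columns.
Every column is a pivot column, so the columns are linearly independent.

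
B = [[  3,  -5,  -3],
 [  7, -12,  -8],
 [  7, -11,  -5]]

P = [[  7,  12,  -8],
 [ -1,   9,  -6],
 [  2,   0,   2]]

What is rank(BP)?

First compute BP:
[[ 20,  -9,   0],
 [ 45, -24,   0],
 [ 50, -15,   0]]
Now row reduce the product.
R2 ← R2 − (9/4)·R1: [0, -15/4, 0]
R3 ← R3 − (5/2)·R1: [0, 15/2, 0]
R3 ← R3 + (2)·R2: [0, 0, 0]
2 nonzero rows, so rank(BP) = 2.

2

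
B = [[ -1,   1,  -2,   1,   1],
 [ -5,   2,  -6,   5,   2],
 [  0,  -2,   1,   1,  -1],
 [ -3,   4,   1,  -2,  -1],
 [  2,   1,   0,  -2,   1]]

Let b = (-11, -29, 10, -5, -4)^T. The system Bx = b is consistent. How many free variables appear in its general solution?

2

Row reduce the augmented matrix [B | b].
R2 ← R2 − (5)·R1: [0, -3, 4, 0, -3, 26]
R4 ← R4 − (3)·R1: [0, 1, 7, -5, -4, 28]
R5 ← R5 + (2)·R1: [0, 3, -4, 0, 3, -26]
R3 ← R3 − (2/3)·R2: [0, 0, -5/3, 1, 1, -22/3]
R4 ← R4 + (1/3)·R2: [0, 0, 25/3, -5, -5, 110/3]
R5 ← R5 + R2: [0, 0, 0, 0, 0, 0]
R4 ← R4 + (5)·R3: [0, 0, 0, 0, 0, 0]
The echelon form has 3 nonzero rows, and every pivot lies in the first 5 columns, so rank(B) = rank([B|b]) = 3.
The system is consistent.
Free variables = (unknowns) − (rank) = 5 − 3 = 2.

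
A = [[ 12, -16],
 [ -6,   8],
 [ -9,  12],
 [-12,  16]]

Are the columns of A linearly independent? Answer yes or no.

Row reduce A to echelon form.
R2 ← R2 + (1/2)·R1: [0, 0]
R3 ← R3 + (3/4)·R1: [0, 0]
R4 ← R4 + R1: [0, 0]
1 pivot among 2 columns.
Only 1 < 2 pivot columns, so the columns are linearly dependent.

no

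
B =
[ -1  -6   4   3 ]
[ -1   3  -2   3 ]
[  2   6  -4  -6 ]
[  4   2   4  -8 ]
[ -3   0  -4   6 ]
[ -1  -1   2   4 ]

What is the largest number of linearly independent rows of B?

3

Row reduce to echelon form.
R2 ← R2 − R1: [0, 9, -6, 0]
R3 ← R3 + (2)·R1: [0, -6, 4, 0]
R4 ← R4 + (4)·R1: [0, -22, 20, 4]
R5 ← R5 − (3)·R1: [0, 18, -16, -3]
R6 ← R6 − R1: [0, 5, -2, 1]
R3 ← R3 + (2/3)·R2: [0, 0, 0, 0]
R4 ← R4 + (22/9)·R2: [0, 0, 16/3, 4]
R5 ← R5 − (2)·R2: [0, 0, -4, -3]
R6 ← R6 − (5/9)·R2: [0, 0, 4/3, 1]
Swap R3 ↔ R4
R5 ← R5 + (3/4)·R3: [0, 0, 0, 0]
R6 ← R6 − (1/4)·R3: [0, 0, 0, 0]
Echelon form has 3 nonzero rows, so rank(B) = 3.
The rank gives the maximum number of linearly independent rows: 3.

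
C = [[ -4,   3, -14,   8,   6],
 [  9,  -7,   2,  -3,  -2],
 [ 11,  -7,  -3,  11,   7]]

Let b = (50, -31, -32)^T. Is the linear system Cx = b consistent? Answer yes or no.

Row reduce the augmented matrix [C | b].
R2 ← R2 + (9/4)·R1: [0, -1/4, -59/2, 15, 23/2, 163/2]
R3 ← R3 + (11/4)·R1: [0, 5/4, -83/2, 33, 47/2, 211/2]
R3 ← R3 + (5)·R2: [0, 0, -189, 108, 81, 513]
The echelon form has 3 nonzero rows, and every pivot lies in the first 5 columns, so rank(C) = rank([C|b]) = 3.
The system is consistent.

yes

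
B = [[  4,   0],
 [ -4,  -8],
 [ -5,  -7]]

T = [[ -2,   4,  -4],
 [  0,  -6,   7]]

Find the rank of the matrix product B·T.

First compute BT:
[[ -8,  16, -16],
 [  8,  32, -40],
 [ 10,  22, -29]]
Now row reduce the product.
R2 ← R2 + R1: [0, 48, -56]
R3 ← R3 + (5/4)·R1: [0, 42, -49]
R3 ← R3 − (7/8)·R2: [0, 0, 0]
2 nonzero rows, so rank(BT) = 2.

2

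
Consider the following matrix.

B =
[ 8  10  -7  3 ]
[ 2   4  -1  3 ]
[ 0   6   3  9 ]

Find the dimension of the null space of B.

Row reduce to echelon form.
R2 ← R2 − (1/4)·R1: [0, 3/2, 3/4, 9/4]
R3 ← R3 − (4)·R2: [0, 0, 0, 0]
2 nonzero rows, so rank(B) = 2.
B has 4 columns; by rank–nullity, nullity = 4 − 2 = 2.

2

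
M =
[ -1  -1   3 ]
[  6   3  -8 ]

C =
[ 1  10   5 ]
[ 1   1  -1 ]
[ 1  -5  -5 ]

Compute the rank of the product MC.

First compute MC:
[[  1, -26, -19],
 [  1, 103,  67]]
Now row reduce the product.
R2 ← R2 − R1: [0, 129, 86]
2 nonzero rows, so rank(MC) = 2.

2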